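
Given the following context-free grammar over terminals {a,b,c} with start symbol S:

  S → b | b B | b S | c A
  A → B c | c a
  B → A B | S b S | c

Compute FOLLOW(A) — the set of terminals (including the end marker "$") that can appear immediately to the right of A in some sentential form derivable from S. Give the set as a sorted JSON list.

FIRST iteration:
[1]
  A via A→c a: +{c}
  B via B→A B: +{c}
  S via S→b: +{b}
  S via S→c A: +{c}
  S: {b,c}  A: {c}  B: {c}
[2]
  B via B→S b S: +{b}
  S: {b,c}  A: {c}  B: {b,c}
[3]
  A via A→B c: +{b}
  S: {b,c}  A: {b,c}  B: {b,c}
[4] (no change)
  S: {b,c}  A: {b,c}  B: {b,c}

FOLLOW sets:
seed FOLLOW(S) with $
iter 1:
  A→B c: FOLLOW(B) ⊇ FIRST(c) = {c}; new: +{c}
  B→A B: FOLLOW(A) ⊇ FIRST(B) = {b,c}; new: +{b,c}
  B→S b S: FOLLOW(S) ⊇ FIRST(b) = {b}; new: +{b}
  B→S b S: FOLLOW(S) ⊇ FOLLOW(B) ⊇ {c}; new: +{c}
  S→b B: FOLLOW(B) ⊇ FOLLOW(S) ⊇ {$,b,c}; new: +{$,b}
  S→c A: FOLLOW(A) ⊇ FOLLOW(S) ⊇ {$,b,c}; new: +{$}
  FOLLOW(S)={$,b,c}  FOLLOW(A)={$,b,c}  FOLLOW(B)={$,b,c}
iter 2: (no change)
  FOLLOW(S)={$,b,c}  FOLLOW(A)={$,b,c}  FOLLOW(B)={$,b,c}

FOLLOW(A) = ["$", "b", "c"]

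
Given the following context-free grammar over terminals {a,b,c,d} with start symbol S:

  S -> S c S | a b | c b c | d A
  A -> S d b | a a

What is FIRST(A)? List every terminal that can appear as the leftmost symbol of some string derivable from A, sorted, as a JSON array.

Compute FIRST by fixpoint:
round 1:
  A via A→a a: +{a}
  S via S→a b: +{a}
  S via S→c b c: +{c}
  S via S→d A: +{d}
  FIRST(S)={a,c,d}  FIRST(A)={a}
round 2:
  A via A→S d b: +{c,d}
  FIRST(S)={a,c,d}  FIRST(A)={a,c,d}
round 3: done
  FIRST(S)={a,c,d}  FIRST(A)={a,c,d}

FIRST(A) = ["a", "c", "d"]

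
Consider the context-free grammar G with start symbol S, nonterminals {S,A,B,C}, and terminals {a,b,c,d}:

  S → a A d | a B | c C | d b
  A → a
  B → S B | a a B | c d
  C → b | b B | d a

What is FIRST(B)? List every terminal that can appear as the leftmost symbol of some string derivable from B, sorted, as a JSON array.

Compute FIRST by fixpoint:
iter 1:
  A via A→a: +{a}
  B via B→a a B: +{a}
  B via B→c d: +{c}
  C via C→b: +{b}
  C via C→d a: +{d}
  S via S→a A d: +{a}
  S via S→c C: +{c}
  S via S→d b: +{d}
  S: {a,c,d}  A: {a}  B: {a,c}  C: {b,d}
iter 2:
  B via B→S B: +{d}
  S: {a,c,d}  A: {a}  B: {a,c,d}  C: {b,d}
iter 3: done
  S: {a,c,d}  A: {a}  B: {a,c,d}  C: {b,d}

FIRST(B) = ["a", "c", "d"]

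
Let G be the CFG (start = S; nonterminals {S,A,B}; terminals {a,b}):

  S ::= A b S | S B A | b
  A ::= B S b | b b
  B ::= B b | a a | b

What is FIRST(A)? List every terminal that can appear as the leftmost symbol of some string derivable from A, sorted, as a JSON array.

FIRST iteration:
iter 1:
  A via A→b b: +{b}
  B via B→a a: +{a}
  B via B→b: +{b}
  S via S→A b S: +{b}
  S: {b}  A: {b}  B: {a,b}
iter 2:
  A via A→B S b: +{a}
  S via S→A b S: +{a}
  S: {a,b}  A: {a,b}  B: {a,b}
iter 3: (stable)
  S: {a,b}  A: {a,b}  B: {a,b}

FIRST(A) = ["a", "b"]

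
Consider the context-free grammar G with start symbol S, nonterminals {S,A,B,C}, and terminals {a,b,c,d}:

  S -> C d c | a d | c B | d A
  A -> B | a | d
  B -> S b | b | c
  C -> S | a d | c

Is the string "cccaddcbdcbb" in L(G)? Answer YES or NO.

Convert to CNF:
  S -> C X5 | T1 A | T2 B | T3 T1
  A -> S T0 | a | b | c | d
  B -> S T0 | b | c
  C -> C X4 | T1 A | T2 B | T3 T1 | c
  T0 -> b
  T1 -> d
  T2 -> c
  T3 -> a
  X4 -> T1 T2
  X5 -> T1 T2

CYK table (by increasing span):
  T[0,0] 'c' = {A,B,C,T2}  orig:{A,B,C}
  T[1,1] 'c' = {A,B,C,T2}  orig:{A,B,C}
  T[2,2] 'c' = {A,B,C,T2}  orig:{A,B,C}
  T[3,3] 'a' = {A,T3}  orig:{A}
  T[4,4] 'd' = {A,T1}  orig:{A}
  T[5,5] 'd' = {A,T1}  orig:{A}
  T[6,6] 'c' = {A,B,C,T2}  orig:{A,B,C}
  T[7,7] 'b' = {A,B,T0}  orig:{A,B}
  T[8,8] 'd' = {A,T1}  orig:{A}
  T[9,9] 'c' = {A,B,C,T2}  orig:{A,B,C}
  T[10,10] 'b' = {A,B,T0}  orig:{A,B}
  T[11,11] 'b' = {A,B,T0}  orig:{A,B}
  T[0,1] 'cc' = {C,S}
  T[1,2] 'cc' = {C,S}
  T[2,3] 'ca' = ∅
  T[3,4] 'ad' = {C,S}
  T[4,5] 'dd' = {C,S}
  T[5,6] 'dc' = {C,S,X4,X5}  orig:{C,S}
  T[6,7] 'cb' = {C,S}
  T[7,8] 'bd' = ∅
  T[8,9] 'dc' = {C,S,X4,X5}  orig:{C,S}
  T[9,10] 'cb' = {C,S}
  T[10,11] 'bb' = ∅
  T[0,2] 'ccc' = ∅
  T[1,3] 'cca' = ∅
  T[2,4] 'cad' = ∅
  T[3,5] 'add' = ∅
  T[4,6] 'ddc' = ∅
  T[5,7] 'dcb' = {A,B}
  T[6,8] 'cbd' = ∅
  T[7,9] 'bdc' = ∅
  T[8,10] 'dcb' = {A,B}
  T[9,11] 'cbb' = {A,B}
  T[0,3] 'ccca' = ∅
  T[1,4] 'ccad' = ∅
  T[2,5] 'cadd' = ∅
  T[3,6] 'addc' = {C,S}
  T[4,7] 'ddcb' = {C,S}
  T[5,8] 'dcbd' = ∅
  T[6,9] 'cbdc' = {C,S}
  T[7,10] 'bdcb' = ∅
  T[8,11] 'dcbb' = {C,S}
  T[0,4] 'cccad' = ∅
  T[1,5] 'ccadd' = ∅
  T[2,6] 'caddc' = ∅
  T[3,7] 'addcb' = {A,B}
  T[4,8] 'ddcbd' = ∅
  T[5,9] 'dcbdc' = ∅
  T[6,10] 'cbdcb' = {A,B}
  T[7,11] 'bdcbb' = ∅
  T[0,5] 'cccadd' = ∅
  T[1,6] 'ccaddc' = ∅
  T[2,7] 'caddcb' = {C,S}
  T[3,8] 'addcbd' = ∅
  T[4,9] 'ddcbdc' = {C,S}
  T[5,10] 'dcbdcb' = {C,S}
  T[6,11] 'cbdcbb' = ∅
  T[0,6] 'cccaddc' = ∅
  T[1,7] 'ccaddcb' = ∅
  T[2,8] 'caddcbd' = ∅
  T[3,9] 'addcbdc' = ∅
  T[4,10] 'ddcbdcb' = {A,B}
  T[5,11] 'dcbdcbb' = {A,B}
  T[0,7] 'cccaddcb' = ∅
  T[1,8] 'ccaddcbd' = ∅
  T[2,9] 'caddcbdc' = {C,S}
  T[3,10] 'addcbdcb' = ∅
  T[4,11] 'ddcbdcbb' = {C,S}
  T[0,8] 'cccaddcbd' = ∅
  T[1,9] 'ccaddcbdc' = ∅
  T[2,10] 'caddcbdcb' = {A,B}
  T[3,11] 'addcbdcbb' = ∅
  T[0,9] 'cccaddcbdc' = ∅
  T[1,10] 'ccaddcbdcb' = {C,S}
  T[2,11] 'caddcbdcbb' = ∅
  T[0,10] 'cccaddcbdcb' = ∅
  T[1,11] 'ccaddcbdcbb' = {A,B}
  T[0,11] 'cccaddcbdcbb' = {C,S}

S ∈ T[0,11] ⇒ YES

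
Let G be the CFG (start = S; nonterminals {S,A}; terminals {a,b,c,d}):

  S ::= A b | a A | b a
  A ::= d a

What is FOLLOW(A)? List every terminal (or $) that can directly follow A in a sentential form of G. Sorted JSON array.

FIRST iteration:
[1]
  A via A→d a: +{d}
  S via S→A b: +{d}
  S via S→a A: +{a}
  S via S→b a: +{b}
  FIRST[S]={a,b,d}  FIRST[A]={d}
[2] done
  FIRST[S]={a,b,d}  FIRST[A]={d}

FOLLOW iteration:
seed FOLLOW(S) with $
iter 1:
  S→A b: FOLLOW(A) ⊇ FIRST(b) = {b}; new: +{b}
  S→a A: FOLLOW(A) ⊇ FOLLOW(S) ⊇ {$}; new: +{$}
  S: {$}  A: {$,b}
iter 2: done
  S: {$}  A: {$,b}

FOLLOW(A) = ["$", "b"]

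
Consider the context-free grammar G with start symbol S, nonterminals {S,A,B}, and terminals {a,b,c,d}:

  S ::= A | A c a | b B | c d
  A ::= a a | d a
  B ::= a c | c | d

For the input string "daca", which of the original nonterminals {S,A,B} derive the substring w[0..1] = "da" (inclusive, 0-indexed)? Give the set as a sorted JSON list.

Convert to CNF:
  S -> A X4 | T0 T0 | T1 T0 | T2 T1 | T3 B
  A -> T0 T0 | T1 T0
  B -> T0 T2 | c | d
  T0 -> a
  T1 -> d
  T2 -> c
  T3 -> b
  X4 -> T2 T0

Fill CYK table bottom-up — only the sub-triangle for w[0..1]:
  cell(0,0) d: {B,T1}  orig:{B}
  cell(1,1) a: {T0}  orig:{}
  cell(0,1) da: {A,S}

Original NTs in T[0,1] deriving "da": ["A", "S"]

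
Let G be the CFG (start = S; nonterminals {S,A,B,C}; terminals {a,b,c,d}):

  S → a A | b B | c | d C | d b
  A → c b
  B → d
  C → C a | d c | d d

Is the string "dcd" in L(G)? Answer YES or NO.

Convert to CNF:
  S -> T1 B | T2 A | T3 C | T3 T1 | c
  A -> T0 T1
  B -> d
  C -> C T2 | T3 T0 | T3 T3
  T0 -> c
  T1 -> b
  T2 -> a
  T3 -> d

CYK fill:
  T[0,0] 'd' = {B,T3}  orig:{B}
  T[1,1] 'c' = {S,T0}  orig:{S}
  T[2,2] 'd' = {B,T3}  orig:{B}
  T[0,1] 'dc' = {C}
  T[1,2] 'cd' = ∅
  T[0,2] 'dcd' = ∅

S ∉ T[0,2] ⇒ NO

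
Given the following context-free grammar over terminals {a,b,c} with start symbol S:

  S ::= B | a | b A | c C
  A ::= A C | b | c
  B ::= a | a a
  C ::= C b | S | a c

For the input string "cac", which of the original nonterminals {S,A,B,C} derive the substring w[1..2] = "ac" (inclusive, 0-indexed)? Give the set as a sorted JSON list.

CNF form of G:
  S -> T0 T0 | T1 A | T2 C | a
  A -> A C | b | c
  B -> T0 T0 | a
  C -> C T1 | T0 T0 | T0 T2 | T1 A | T2 C | a
  T0 -> a
  T1 -> b
  T2 -> c

Fill CYK table bottom-up (cells [i..j] with 1 ≤ i ≤ j ≤ 2 only):
  cell(1,1) a: {B,C,S,T0}  orig:{B,C,S}
  cell(2,2) c: {A,T2}  orig:{A}
  cell(1,2) ac: {C}

Original NTs in T[1,2] deriving "ac": ["C"]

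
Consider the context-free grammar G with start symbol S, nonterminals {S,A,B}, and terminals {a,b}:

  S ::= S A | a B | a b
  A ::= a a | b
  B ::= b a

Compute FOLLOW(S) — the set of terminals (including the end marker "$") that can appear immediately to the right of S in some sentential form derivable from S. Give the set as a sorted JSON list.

FIRST iteration:
round 1:
  A via A→a a: +{a}
  A via A→b: +{b}
  B via B→b a: +{b}
  S via S→a B: +{a}
  FIRST[S]={a}  FIRST[A]={a,b}  FIRST[B]={b}
round 2: (stable)
  FIRST[S]={a}  FIRST[A]={a,b}  FIRST[B]={b}

FOLLOW iteration:
FOLLOW(S) := {$}
iter 1:
  S→S A: FOLLOW(S) ⊇ FIRST(A) = {a,b}; new: +{a,b}
  S→S A: FOLLOW(A) ⊇ FOLLOW(S) ⊇ {$,a,b}; new: +{$,a,b}
  S→a B: FOLLOW(B) ⊇ FOLLOW(S) ⊇ {$,a,b}; new: +{$,a,b}
  S: {$,a,b}  A: {$,a,b}  B: {$,a,b}
iter 2: done
  S: {$,a,b}  A: {$,a,b}  B: {$,a,b}

FOLLOW(S) = ["$", "a", "b"]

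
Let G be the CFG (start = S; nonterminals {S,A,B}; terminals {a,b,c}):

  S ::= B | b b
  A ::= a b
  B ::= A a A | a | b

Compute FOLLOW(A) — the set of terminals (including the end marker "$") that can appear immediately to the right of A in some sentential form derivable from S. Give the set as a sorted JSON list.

FIRST iteration:
pass 1:
  A via A→a b: +{a}
  B via B→A a A: +{a}
  B via B→b: +{b}
  S via S→B: +{a,b}
  S: {a,b}  A: {a}  B: {a,b}
pass 2: done
  S: {a,b}  A: {a}  B: {a,b}

FOLLOW iteration:
FOLLOW(S) := {$}
[1]
  B→A a A: FOLLOW(A) ⊇ FIRST(a) = {a}; new: +{a}
  S→B: FOLLOW(B) ⊇ FOLLOW(S) ⊇ {$}; new: +{$}
  FOLLOW(S)={$}  FOLLOW(A)={a}  FOLLOW(B)={$}
[2]
  B→A a A: FOLLOW(A) ⊇ FOLLOW(B) ⊇ {$}; new: +{$}
  FOLLOW(S)={$}  FOLLOW(A)={$,a}  FOLLOW(B)={$}
[3] (no change)
  FOLLOW(S)={$}  FOLLOW(A)={$,a}  FOLLOW(B)={$}

FOLLOW(A) = ["$", "a"]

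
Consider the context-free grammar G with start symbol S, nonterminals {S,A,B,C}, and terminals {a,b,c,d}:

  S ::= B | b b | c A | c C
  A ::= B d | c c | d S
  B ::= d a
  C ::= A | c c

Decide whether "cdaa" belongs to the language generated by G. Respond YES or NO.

Convert to CNF:
  S -> T0 T2 | T1 A | T1 C | T3 T3
  A -> B T0 | T0 S | T1 T1
  B -> T0 T2
  C -> B T0 | T0 S | T1 T1
  T0 -> d
  T1 -> c
  T2 -> a
  T3 -> b

Fill CYK table bottom-up:
  T[0,0] 'c' = {T1}  orig:{}
  T[1,1] 'd' = {T0}  orig:{}
  T[2,2] 'a' = {T2}  orig:{}
  T[3,3] 'a' = {T2}  orig:{}
  T[0,1] 'cd' = ∅
  T[1,2] 'da' = {B,S}
  T[2,3] 'aa' = ∅
  T[0,2] 'cda' = ∅
  T[1,3] 'daa' = ∅
  T[0,3] 'cdaa' = ∅

S ∉ T[0,3] ⇒ NO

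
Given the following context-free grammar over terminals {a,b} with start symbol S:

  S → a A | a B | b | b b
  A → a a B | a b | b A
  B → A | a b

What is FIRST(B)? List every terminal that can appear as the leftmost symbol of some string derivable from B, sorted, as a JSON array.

FIRST iteration:
iter 1:
  A via A→a a B: +{a}
  A via A→b A: +{b}
  B via B→A: +{a,b}
  S via S→a A: +{a}
  S via S→b: +{b}
  S: {a,b}  A: {a,b}  B: {a,b}
iter 2: — fixpoint
  S: {a,b}  A: {a,b}  B: {a,b}

FIRST(B) = ["a", "b"]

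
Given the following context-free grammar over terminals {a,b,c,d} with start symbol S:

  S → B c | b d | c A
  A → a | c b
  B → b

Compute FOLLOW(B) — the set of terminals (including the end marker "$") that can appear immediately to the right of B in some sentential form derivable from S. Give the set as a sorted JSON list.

Compute FIRST by fixpoint:
[1]
  A via A→a: +{a}
  A via A→c b: +{c}
  B via B→b: +{b}
  S via S→B c: +{b}
  S via S→c A: +{c}
  S: {b,c}  A: {a,c}  B: {b}
[2] done
  S: {b,c}  A: {a,c}  B: {b}

FOLLOW sets:
initialize: $ ∈ FOLLOW(S)
[1]
  S→B c: FOLLOW(B) ⊇ FIRST(c) = {c}; new: +{c}
  S→c A: FOLLOW(A) ⊇ FOLLOW(S) ⊇ {$}; new: +{$}
  S: {$}  A: {$}  B: {c}
[2] done
  S: {$}  A: {$}  B: {c}

FOLLOW(B) = ["c"]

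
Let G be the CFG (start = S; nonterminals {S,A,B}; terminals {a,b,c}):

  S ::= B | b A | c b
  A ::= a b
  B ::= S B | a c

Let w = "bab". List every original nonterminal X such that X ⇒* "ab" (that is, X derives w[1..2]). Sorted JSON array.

CNF form of G:
  S -> S B | T0 T2 | T1 A | T2 T1
  A -> T0 T1
  B -> S B | T0 T2
  T0 -> a
  T1 -> b
  T2 -> c

Fill CYK table bottom-up (cells [i..j] with 1 ≤ i ≤ j ≤ 2 only):
  [1..1]={T0}  "a"  orig:{}
  [2..2]={T1}  "b"  orig:{}
  [1..2]={A}  "ab"

Original NTs in T[1,2] deriving "ab": ["A"]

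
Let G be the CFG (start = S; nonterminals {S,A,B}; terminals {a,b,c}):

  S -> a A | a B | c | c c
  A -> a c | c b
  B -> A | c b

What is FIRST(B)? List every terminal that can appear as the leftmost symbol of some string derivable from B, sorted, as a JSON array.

FIRST iteration:
iter 1:
  A via A→a c: +{a}
  A via A→c b: +{c}
  B via B→A: +{a,c}
  S via S→a A: +{a}
  S via S→c: +{c}
  FIRST(S)={a,c}  FIRST(A)={a,c}  FIRST(B)={a,c}
iter 2: done
  FIRST(S)={a,c}  FIRST(A)={a,c}  FIRST(B)={a,c}

FIRST(B) = ["a", "c"]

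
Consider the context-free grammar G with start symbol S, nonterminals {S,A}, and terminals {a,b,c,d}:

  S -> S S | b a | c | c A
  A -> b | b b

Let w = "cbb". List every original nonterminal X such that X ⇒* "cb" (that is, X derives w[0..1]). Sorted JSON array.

Convert to CNF:
  S -> S S | T0 T1 | T2 A | c
  A -> T0 T0 | b
  T0 -> b
  T1 -> a
  T2 -> c

CYK fill — only the sub-triangle for w[0..1]:
  [0..0]={S,T2}  "c"  orig:{S}
  [1..1]={A,T0}  "b"  orig:{A}
  [0..1]={S}  "cb"

Original NTs in T[0,1] deriving "cb": ["S"]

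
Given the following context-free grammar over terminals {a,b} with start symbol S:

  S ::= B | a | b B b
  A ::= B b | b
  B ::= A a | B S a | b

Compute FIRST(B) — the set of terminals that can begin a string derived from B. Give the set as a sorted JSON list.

Compute FIRST by fixpoint:
pass 1:
  A via A→b: +{b}
  B via B→A a: +{b}
  S via S→B: +{b}
  S via S→a: +{a}
  S: {a,b}  A: {b}  B: {b}
pass 2: (no change)
  S: {a,b}  A: {b}  B: {b}

FIRST(B) = ["b"]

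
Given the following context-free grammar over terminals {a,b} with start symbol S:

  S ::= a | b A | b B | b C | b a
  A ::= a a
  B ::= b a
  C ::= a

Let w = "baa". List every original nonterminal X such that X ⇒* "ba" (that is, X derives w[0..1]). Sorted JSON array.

Convert to CNF:
  S -> T1 A | T1 B | T1 C | T1 T0 | a
  A -> T0 T0
  B -> T1 T0
  C -> a
  T0 -> a
  T1 -> b

CYK fill — only the sub-triangle for w[0..1]:
  [0..0]={T1}  "b"  orig:{}
  [1..1]={C,S,T0}  "a"  orig:{C,S}
  [0..1]={B,S}  "ba"

Original NTs in T[0,1] deriving "ba": ["B", "S"]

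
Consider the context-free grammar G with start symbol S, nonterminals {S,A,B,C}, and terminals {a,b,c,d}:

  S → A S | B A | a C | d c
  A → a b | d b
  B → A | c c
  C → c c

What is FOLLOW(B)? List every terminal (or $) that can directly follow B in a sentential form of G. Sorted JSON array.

FIRST iteration:
pass 1:
  A via A→a b: +{a}
  A via A→d b: +{d}
  B via B→A: +{a,d}
  B via B→c c: +{c}
  C via C→c c: +{c}
  S via S→A S: +{a,d}
  S via S→B A: +{c}
  FIRST[S]={a,c,d}  FIRST[A]={a,d}  FIRST[B]={a,c,d}  FIRST[C]={c}
pass 2: (no change)
  FIRST[S]={a,c,d}  FIRST[A]={a,d}  FIRST[B]={a,c,d}  FIRST[C]={c}

Compute FOLLOW by fixpoint:
FOLLOW(S) := {$}
[1]
  S→A S: FOLLOW(A) ⊇ FIRST(S) = {a,c,d}; new: +{a,c,d}
  S→B A: FOLLOW(B) ⊇ FIRST(A) = {a,d}; new: +{a,d}
  S→B A: FOLLOW(A) ⊇ FOLLOW(S) ⊇ {$}; new: +{$}
  S→a C: FOLLOW(C) ⊇ FOLLOW(S) ⊇ {$}; new: +{$}
  FOLLOW(S)={$}  FOLLOW(A)={$,a,c,d}  FOLLOW(B)={a,d}  FOLLOW(C)={$}
[2] done
  FOLLOW(S)={$}  FOLLOW(A)={$,a,c,d}  FOLLOW(B)={a,d}  FOLLOW(C)={$}

FOLLOW(B) = ["a", "d"]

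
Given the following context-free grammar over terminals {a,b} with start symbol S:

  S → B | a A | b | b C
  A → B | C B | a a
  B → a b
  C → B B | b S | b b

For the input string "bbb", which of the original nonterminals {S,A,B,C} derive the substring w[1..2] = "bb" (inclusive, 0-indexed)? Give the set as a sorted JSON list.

CNF form of G:
  S -> T0 A | T0 T1 | T1 C | b
  A -> C B | T0 T0 | T0 T1
  B -> T0 T1
  C -> B B | T1 S | T1 T1
  T0 -> a
  T1 -> b

CYK fill — only the sub-triangle for w[1..2]:
  [1..1]={S,T1}  "b"  orig:{S}
  [2..2]={S,T1}  "b"  orig:{S}
  [1..2]={C}  "bb"

Original NTs in T[1,2] deriving "bb": ["C"]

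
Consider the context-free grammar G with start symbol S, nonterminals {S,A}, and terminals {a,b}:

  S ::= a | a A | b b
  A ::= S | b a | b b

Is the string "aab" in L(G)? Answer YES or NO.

Convert to CNF:
  S -> T0 A | T1 T1 | a
  A -> T0 A | T1 T0 | T1 T1 | a
  T0 -> a
  T1 -> b

CYK table (by increasing span):
  T[0,0] 'a' = {A,S,T0}  orig:{A,S}
  T[1,1] 'a' = {A,S,T0}  orig:{A,S}
  T[2,2] 'b' = {T1}  orig:{}
  T[0,1] 'aa' = {A,S}
  T[1,2] 'ab' = ∅
  T[0,2] 'aab' = ∅

S ∉ T[0,2] ⇒ NO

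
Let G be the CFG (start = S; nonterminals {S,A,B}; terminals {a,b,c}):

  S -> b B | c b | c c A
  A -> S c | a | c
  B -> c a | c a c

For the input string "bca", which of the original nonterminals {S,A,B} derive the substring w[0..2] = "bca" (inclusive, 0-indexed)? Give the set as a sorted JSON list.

Convert to CNF:
  S -> T0 T2 | T0 X4 | T2 B
  A -> S T0 | a | c
  B -> T0 T1 | T0 X3
  T0 -> c
  T1 -> a
  T2 -> b
  X3 -> T1 T0
  X4 -> T0 A

Fill CYK table bottom-up (cells [i..j] with 0 ≤ i ≤ j ≤ 2 only):
  T[0,0] 'b' = {T2}  orig:{}
  T[1,1] 'c' = {A,T0}  orig:{A}
  T[2,2] 'a' = {A,T1}  orig:{A}
  T[0,1] 'bc' = ∅
  T[1,2] 'ca' = {B,X4}  orig:{B}
  T[0,2] 'bca' = {S}

Original NTs in T[0,2] deriving "bca": ["S"]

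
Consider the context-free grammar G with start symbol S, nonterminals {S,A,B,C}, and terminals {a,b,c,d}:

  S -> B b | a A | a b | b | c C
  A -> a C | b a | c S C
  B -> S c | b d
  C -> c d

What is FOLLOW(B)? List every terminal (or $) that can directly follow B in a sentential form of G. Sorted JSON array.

FIRST sets, iterate to fixpoint:
pass 1:
  A via A→a C: +{a}
  A via A→b a: +{b}
  A via A→c S C: +{c}
  B via B→b d: +{b}
  C via C→c d: +{c}
  S via S→B b: +{b}
  S via S→a A: +{a}
  S via S→c C: +{c}
  FIRST(S)={a,b,c}  FIRST(A)={a,b,c}  FIRST(B)={b}  FIRST(C)={c}
pass 2:
  B via B→S c: +{a,c}
  FIRST(S)={a,b,c}  FIRST(A)={a,b,c}  FIRST(B)={a,b,c}  FIRST(C)={c}
pass 3: — fixpoint
  FIRST(S)={a,b,c}  FIRST(A)={a,b,c}  FIRST(B)={a,b,c}  FIRST(C)={c}

FOLLOW sets:
FOLLOW(S) := {$}
round 1:
  A→c S C: FOLLOW(S) ⊇ FIRST(C) = {c}; new: +{c}
  S→B b: FOLLOW(B) ⊇ FIRST(b) = {b}; new: +{b}
  S→a A: FOLLOW(A) ⊇ FOLLOW(S) ⊇ {$,c}; new: +{$,c}
  S→c C: FOLLOW(C) ⊇ FOLLOW(S) ⊇ {$,c}; new: +{$,c}
  FOLLOW[S]={$,c}  FOLLOW[A]={$,c}  FOLLOW[B]={b}  FOLLOW[C]={$,c}
round 2: — fixpoint
  FOLLOW[S]={$,c}  FOLLOW[A]={$,c}  FOLLOW[B]={b}  FOLLOW[C]={$,c}

FOLLOW(B) = ["b"]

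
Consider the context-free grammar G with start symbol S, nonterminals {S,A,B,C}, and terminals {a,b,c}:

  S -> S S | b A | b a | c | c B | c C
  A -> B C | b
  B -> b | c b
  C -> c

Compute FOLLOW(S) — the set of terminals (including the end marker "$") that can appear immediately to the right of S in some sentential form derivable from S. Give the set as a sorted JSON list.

Compute FIRST by fixpoint:
iter 1:
  A via A→b: +{b}
  B via B→b: +{b}
  B via B→c b: +{c}
  C via C→c: +{c}
  S via S→b A: +{b}
  S via S→c: +{c}
  S: {b,c}  A: {b}  B: {b,c}  C: {c}
iter 2:
  A via A→B C: +{c}
  S: {b,c}  A: {b,c}  B: {b,c}  C: {c}
iter 3: — fixpoint
  S: {b,c}  A: {b,c}  B: {b,c}  C: {c}

FOLLOW iteration:
seed FOLLOW(S) with $
round 1:
  A→B C: FOLLOW(B) ⊇ FIRST(C) = {c}; new: +{c}
  S→S S: FOLLOW(S) ⊇ FIRST(S) = {b,c}; new: +{b,c}
  S→b A: FOLLOW(A) ⊇ FOLLOW(S) ⊇ {$,b,c}; new: +{$,b,c}
  S→c B: FOLLOW(B) ⊇ FOLLOW(S) ⊇ {$,b,c}; new: +{$,b}
  S→c C: FOLLOW(C) ⊇ FOLLOW(S) ⊇ {$,b,c}; new: +{$,b,c}
  FOLLOW(S)={$,b,c}  FOLLOW(A)={$,b,c}  FOLLOW(B)={$,b,c}  FOLLOW(C)={$,b,c}
round 2: done
  FOLLOW(S)={$,b,c}  FOLLOW(A)={$,b,c}  FOLLOW(B)={$,b,c}  FOLLOW(C)={$,b,c}

FOLLOW(S) = ["$", "b", "c"]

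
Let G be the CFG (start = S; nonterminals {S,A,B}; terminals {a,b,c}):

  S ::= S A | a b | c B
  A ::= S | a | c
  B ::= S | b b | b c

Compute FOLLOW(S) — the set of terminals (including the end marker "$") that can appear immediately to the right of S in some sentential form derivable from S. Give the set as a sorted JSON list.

FIRST sets, iterate to fixpoint:
round 1:
  A via A→a: +{a}
  A via A→c: +{c}
  B via B→b b: +{b}
  S via S→a b: +{a}
  S via S→c B: +{c}
  S: {a,c}  A: {a,c}  B: {b}
round 2:
  B via B→S: +{a,c}
  S: {a,c}  A: {a,c}  B: {a,b,c}
round 3: done
  S: {a,c}  A: {a,c}  B: {a,b,c}

FOLLOW iteration:
seed FOLLOW(S) with $
pass 1:
  S→S A: FOLLOW(S) ⊇ FIRST(A) = {a,c}; new: +{a,c}
  S→S A: FOLLOW(A) ⊇ FOLLOW(S) ⊇ {$,a,c}; new: +{$,a,c}
  S→c B: FOLLOW(B) ⊇ FOLLOW(S) ⊇ {$,a,c}; new: +{$,a,c}
  S: {$,a,c}  A: {$,a,c}  B: {$,a,c}
pass 2: (stable)
  S: {$,a,c}  A: {$,a,c}  B: {$,a,c}

FOLLOW(S) = ["$", "a", "c"]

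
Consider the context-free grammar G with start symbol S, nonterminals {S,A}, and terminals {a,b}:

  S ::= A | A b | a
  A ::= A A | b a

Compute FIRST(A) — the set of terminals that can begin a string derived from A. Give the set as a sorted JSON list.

Compute FIRST by fixpoint:
pass 1:
  A via A→b a: +{b}
  S via S→A: +{b}
  S via S→a: +{a}
  S: {a,b}  A: {b}
pass 2: (stable)
  S: {a,b}  A: {b}

FIRST(A) = ["b"]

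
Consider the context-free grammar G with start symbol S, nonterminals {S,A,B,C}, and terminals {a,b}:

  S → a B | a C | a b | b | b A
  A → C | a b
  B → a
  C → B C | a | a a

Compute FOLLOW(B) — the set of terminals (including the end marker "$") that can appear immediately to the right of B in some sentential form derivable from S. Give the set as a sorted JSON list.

FIRST iteration:
round 1:
  A via A→a b: +{a}
  B via B→a: +{a}
  C via C→B C: +{a}
  S via S→a B: +{a}
  S via S→b: +{b}
  FIRST(S)={a,b}  FIRST(A)={a}  FIRST(B)={a}  FIRST(C)={a}
round 2: done
  FIRST(S)={a,b}  FIRST(A)={a}  FIRST(B)={a}  FIRST(C)={a}

FOLLOW iteration:
initialize: $ ∈ FOLLOW(S)
iter 1:
  C→B C: FOLLOW(B) ⊇ FIRST(C) = {a}; new: +{a}
  S→a B: FOLLOW(B) ⊇ FOLLOW(S) ⊇ {$}; new: +{$}
  S→a C: FOLLOW(C) ⊇ FOLLOW(S) ⊇ {$}; new: +{$}
  S→b A: FOLLOW(A) ⊇ FOLLOW(S) ⊇ {$}; new: +{$}
  S: {$}  A: {$}  B: {$,a}  C: {$}
iter 2: (no change)
  S: {$}  A: {$}  B: {$,a}  C: {$}

FOLLOW(B) = ["$", "a"]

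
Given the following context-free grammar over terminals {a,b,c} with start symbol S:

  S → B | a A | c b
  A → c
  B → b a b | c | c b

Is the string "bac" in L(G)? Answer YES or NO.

Convert to CNF:
  S -> T0 X4 | T1 A | T2 T0 | c
  A -> c
  B -> T0 X3 | T2 T0 | c
  T0 -> b
  T1 -> a
  T2 -> c
  X3 -> T1 T0
  X4 -> T1 T0

CYK fill:
  cell(0,0) b: {T0}  orig:{}
  cell(1,1) a: {T1}  orig:{}
  cell(2,2) c: {A,B,S,T2}  orig:{A,B,S}
  cell(0,1) ba: ∅
  cell(1,2) ac: {S}
  cell(0,2) bac: ∅

S ∉ T[0,2] ⇒ NO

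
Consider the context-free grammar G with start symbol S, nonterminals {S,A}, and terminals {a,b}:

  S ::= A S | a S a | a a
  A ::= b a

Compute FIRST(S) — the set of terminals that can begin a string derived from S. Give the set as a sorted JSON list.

FIRST iteration:
round 1:
  A via A→b a: +{b}
  S via S→A S: +{b}
  S via S→a S a: +{a}
  FIRST(S)={a,b}  FIRST(A)={b}
round 2: (stable)
  FIRST(S)={a,b}  FIRST(A)={b}

FIRST(S) = ["a", "b"]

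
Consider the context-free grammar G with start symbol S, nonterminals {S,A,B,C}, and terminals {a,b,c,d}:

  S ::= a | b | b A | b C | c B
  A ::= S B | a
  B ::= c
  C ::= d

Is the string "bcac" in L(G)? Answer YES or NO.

Convert to CNF:
  S -> T0 A | T0 C | T1 B | a | b
  A -> S B | a
  B -> c
  C -> d
  T0 -> b
  T1 -> c

CYK fill:
  [0..0]={S,T0}  "b"  orig:{S}
  [1..1]={B,T1}  "c"  orig:{B}
  [2..2]={A,S}  "a"
  [3..3]={B,T1}  "c"  orig:{B}
  [0..1]={A}  "bc"
  [1..2]=∅  "ca"
  [2..3]={A}  "ac"
  [0..2]=∅  "bca"
  [1..3]=∅  "cac"
  [0..3]=∅  "bcac"

S ∉ T[0,3] ⇒ NO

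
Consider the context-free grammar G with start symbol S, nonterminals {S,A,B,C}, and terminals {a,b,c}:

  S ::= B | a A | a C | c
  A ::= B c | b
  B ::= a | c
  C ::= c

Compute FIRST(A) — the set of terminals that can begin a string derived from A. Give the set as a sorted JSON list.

FIRST sets, iterate to fixpoint:
[1]
  A via A→b: +{b}
  B via B→a: +{a}
  B via B→c: +{c}
  C via C→c: +{c}
  S via S→B: +{a,c}
  S: {a,c}  A: {b}  B: {a,c}  C: {c}
[2]
  A via A→B c: +{a,c}
  S: {a,c}  A: {a,b,c}  B: {a,c}  C: {c}
[3] — fixpoint
  S: {a,c}  A: {a,b,c}  B: {a,c}  C: {c}

FIRST(A) = ["a", "b", "c"]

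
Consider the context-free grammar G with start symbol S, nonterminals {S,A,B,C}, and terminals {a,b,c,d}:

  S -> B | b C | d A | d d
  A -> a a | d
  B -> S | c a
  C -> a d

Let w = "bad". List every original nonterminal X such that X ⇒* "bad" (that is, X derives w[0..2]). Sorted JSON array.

Convert to CNF:
  S -> T1 C | T2 T0 | T3 A | T3 T3
  A -> T0 T0 | d
  B -> T1 C | T2 T0 | T3 A | T3 T3
  C -> T0 T3
  T0 -> a
  T1 -> b
  T2 -> c
  T3 -> d

CYK table (by increasing span), restricted to cells inside w[0..2]:
  T[0,0] 'b' = {T1}  orig:{}
  T[1,1] 'a' = {T0}  orig:{}
  T[2,2] 'd' = {A,T3}  orig:{A}
  T[0,1] 'ba' = ∅
  T[1,2] 'ad' = {C}
  T[0,2] 'bad' = {B,S}

Original NTs in T[0,2] deriving "bad": ["B", "S"]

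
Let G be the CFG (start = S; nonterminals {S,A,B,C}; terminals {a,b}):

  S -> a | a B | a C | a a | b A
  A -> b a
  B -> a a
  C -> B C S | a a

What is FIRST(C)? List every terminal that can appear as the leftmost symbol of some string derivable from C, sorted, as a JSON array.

FIRST sets, iterate to fixpoint:
round 1:
  A via A→b a: +{b}
  B via B→a a: +{a}
  C via C→B C S: +{a}
  S via S→a: +{a}
  S via S→b A: +{b}
  FIRST(S)={a,b}  FIRST(A)={b}  FIRST(B)={a}  FIRST(C)={a}
round 2: — fixpoint
  FIRST(S)={a,b}  FIRST(A)={b}  FIRST(B)={a}  FIRST(C)={a}

FIRST(C) = ["a"]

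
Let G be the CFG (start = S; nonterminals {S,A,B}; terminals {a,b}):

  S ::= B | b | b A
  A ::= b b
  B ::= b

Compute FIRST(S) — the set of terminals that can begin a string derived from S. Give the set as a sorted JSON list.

FIRST iteration:
round 1:
  A via A→b b: +{b}
  B via B→b: +{b}
  S via S→B: +{b}
  FIRST[S]={b}  FIRST[A]={b}  FIRST[B]={b}
round 2: — fixpoint
  FIRST[S]={b}  FIRST[A]={b}  FIRST[B]={b}

FIRST(S) = ["b"]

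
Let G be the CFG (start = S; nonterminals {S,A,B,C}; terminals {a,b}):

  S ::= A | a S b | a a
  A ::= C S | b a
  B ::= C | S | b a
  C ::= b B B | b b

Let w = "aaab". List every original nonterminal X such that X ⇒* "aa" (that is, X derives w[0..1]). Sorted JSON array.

Convert to CNF:
  S -> C S | T0 T1 | T1 T1 | T1 X5
  A -> C S | T0 T1
  B -> C S | T0 T0 | T0 T1 | T0 X3 | T1 T1 | T1 X2
  C -> T0 T0 | T0 X4
  T0 -> b
  T1 -> a
  X2 -> S T0
  X3 -> B B
  X4 -> B B
  X5 -> S T0

Fill CYK table bottom-up (cells [i..j] with 0 ≤ i ≤ j ≤ 1 only):
  cell(0,0) a: {T1}  orig:{}
  cell(1,1) a: {T1}  orig:{}
  cell(0,1) aa: {B,S}

Original NTs in T[0,1] deriving "aa": ["B", "S"]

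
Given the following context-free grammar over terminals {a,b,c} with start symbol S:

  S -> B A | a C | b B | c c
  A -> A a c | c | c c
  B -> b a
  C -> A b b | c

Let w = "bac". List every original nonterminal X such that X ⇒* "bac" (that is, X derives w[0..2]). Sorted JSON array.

Convert to CNF:
  S -> B A | T0 C | T1 T1 | T2 B
  A -> A X3 | T1 T1 | c
  B -> T2 T0
  C -> A X4 | c
  T0 -> a
  T1 -> c
  T2 -> b
  X3 -> T0 T1
  X4 -> T2 T2

CYK fill — only the sub-triangle for w[0..2]:
  T[0,0] 'b' = {T2}  orig:{}
  T[1,1] 'a' = {T0}  orig:{}
  T[2,2] 'c' = {A,C,T1}  orig:{A,C}
  T[0,1] 'ba' = {B}
  T[1,2] 'ac' = {S,X3}  orig:{S}
  T[0,2] 'bac' = {S}

Original NTs in T[0,2] deriving "bac": ["S"]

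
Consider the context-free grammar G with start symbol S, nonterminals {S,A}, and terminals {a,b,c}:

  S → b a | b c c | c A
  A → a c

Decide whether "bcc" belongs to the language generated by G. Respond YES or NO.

CNF form of G:
  S -> T1 A | T2 T0 | T2 X3
  A -> T0 T1
  T0 -> a
  T1 -> c
  T2 -> b
  X3 -> T1 T1

CYK table (by increasing span):
  T[0,0] 'b' = {T2}  orig:{}
  T[1,1] 'c' = {T1}  orig:{}
  T[2,2] 'c' = {T1}  orig:{}
  T[0,1] 'bc' = ∅
  T[1,2] 'cc' = {X3}  orig:{}
  T[0,2] 'bcc' = {S}

S ∈ T[0,2] ⇒ YES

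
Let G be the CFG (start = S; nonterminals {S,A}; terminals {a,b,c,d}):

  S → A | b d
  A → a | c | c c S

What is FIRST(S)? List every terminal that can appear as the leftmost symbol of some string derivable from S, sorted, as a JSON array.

Compute FIRST by fixpoint:
[1]
  A via A→a: +{a}
  A via A→c: +{c}
  S via S→A: +{a,c}
  S via S→b d: +{b}
  FIRST(S)={a,b,c}  FIRST(A)={a,c}
[2] (stable)
  FIRST(S)={a,b,c}  FIRST(A)={a,c}

FIRST(S) = ["a", "b", "c"]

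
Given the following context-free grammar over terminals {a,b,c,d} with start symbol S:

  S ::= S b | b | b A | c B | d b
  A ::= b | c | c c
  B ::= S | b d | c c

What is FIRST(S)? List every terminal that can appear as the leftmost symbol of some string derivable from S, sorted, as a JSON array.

FIRST sets, iterate to fixpoint:
pass 1:
  A via A→b: +{b}
  A via A→c: +{c}
  B via B→b d: +{b}
  B via B→c c: +{c}
  S via S→b: +{b}
  S via S→c B: +{c}
  S via S→d b: +{d}
  FIRST[S]={b,c,d}  FIRST[A]={b,c}  FIRST[B]={b,c}
pass 2:
  B via B→S: +{d}
  FIRST[S]={b,c,d}  FIRST[A]={b,c}  FIRST[B]={b,c,d}
pass 3: — fixpoint
  FIRST[S]={b,c,d}  FIRST[A]={b,c}  FIRST[B]={b,c,d}

FIRST(S) = ["b", "c", "d"]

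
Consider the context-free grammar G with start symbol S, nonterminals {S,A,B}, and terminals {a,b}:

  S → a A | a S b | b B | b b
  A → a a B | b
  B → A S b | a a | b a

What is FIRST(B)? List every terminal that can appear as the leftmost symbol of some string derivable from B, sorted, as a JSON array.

FIRST iteration:
[1]
  A via A→a a B: +{a}
  A via A→b: +{b}
  B via B→A S b: +{a,b}
  S via S→a A: +{a}
  S via S→b B: +{b}
  S: {a,b}  A: {a,b}  B: {a,b}
[2] done
  S: {a,b}  A: {a,b}  B: {a,b}

FIRST(B) = ["a", "b"]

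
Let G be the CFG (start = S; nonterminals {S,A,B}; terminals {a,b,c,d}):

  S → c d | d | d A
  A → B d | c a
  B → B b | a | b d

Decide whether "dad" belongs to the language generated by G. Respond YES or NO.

CNF form of G:
  S -> T0 A | T1 T0 | d
  A -> B T0 | T1 T2
  B -> B T3 | T3 T0 | a
  T0 -> d
  T1 -> c
  T2 -> a
  T3 -> b

Fill CYK table bottom-up:
  T[0,0] 'd' = {S,T0}  orig:{S}
  T[1,1] 'a' = {B,T2}  orig:{B}
  T[2,2] 'd' = {S,T0}  orig:{S}
  T[0,1] 'da' = ∅
  T[1,2] 'ad' = {A}
  T[0,2] 'dad' = {S}

S ∈ T[0,2] ⇒ YES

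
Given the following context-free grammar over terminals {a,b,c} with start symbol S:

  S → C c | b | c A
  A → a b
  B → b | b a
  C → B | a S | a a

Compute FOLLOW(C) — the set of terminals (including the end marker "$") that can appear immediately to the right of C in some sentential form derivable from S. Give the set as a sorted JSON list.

Compute FIRST by fixpoint:
round 1:
  A via A→a b: +{a}
  B via B→b: +{b}
  C via C→B: +{b}
  C via C→a S: +{a}
  S via S→C c: +{a,b}
  S via S→c A: +{c}
  FIRST[S]={a,b,c}  FIRST[A]={a}  FIRST[B]={b}  FIRST[C]={a,b}
round 2: (stable)
  FIRST[S]={a,b,c}  FIRST[A]={a}  FIRST[B]={b}  FIRST[C]={a,b}

FOLLOW iteration:
seed FOLLOW(S) with $
[1]
  S→C c: FOLLOW(C) ⊇ FIRST(c) = {c}; new: +{c}
  S→c A: FOLLOW(A) ⊇ FOLLOW(S) ⊇ {$}; new: +{$}
  FOLLOW(S)={$}  FOLLOW(A)={$}  FOLLOW(B)={}  FOLLOW(C)={c}
[2]
  C→B: FOLLOW(B) ⊇ FOLLOW(C) ⊇ {c}; new: +{c}
  C→a S: FOLLOW(S) ⊇ FOLLOW(C) ⊇ {c}; new: +{c}
  S→c A: FOLLOW(A) ⊇ FOLLOW(S) ⊇ {$,c}; new: +{c}
  FOLLOW(S)={$,c}  FOLLOW(A)={$,c}  FOLLOW(B)={c}  FOLLOW(C)={c}
[3] — fixpoint
  FOLLOW(S)={$,c}  FOLLOW(A)={$,c}  FOLLOW(B)={c}  FOLLOW(C)={c}

FOLLOW(C) = ["c"]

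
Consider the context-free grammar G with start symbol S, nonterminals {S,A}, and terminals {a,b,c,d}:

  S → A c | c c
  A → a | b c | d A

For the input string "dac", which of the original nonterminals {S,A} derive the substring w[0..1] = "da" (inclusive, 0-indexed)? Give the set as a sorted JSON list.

CNF form of G:
  S -> A T1 | T1 T1
  A -> T0 T1 | T2 A | a
  T0 -> b
  T1 -> c
  T2 -> d

Fill CYK table bottom-up — only the sub-triangle for w[0..1]:
  cell(0,0) d: {T2}  orig:{}
  cell(1,1) a: {A}
  cell(0,1) da: {A}

Original NTs in T[0,1] deriving "da": ["A"]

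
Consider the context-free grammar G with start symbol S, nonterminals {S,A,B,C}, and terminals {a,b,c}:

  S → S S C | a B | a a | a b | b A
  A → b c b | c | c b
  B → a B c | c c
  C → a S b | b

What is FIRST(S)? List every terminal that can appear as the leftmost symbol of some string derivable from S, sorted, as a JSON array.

Compute FIRST by fixpoint:
[1]
  A via A→b c b: +{b}
  A via A→c: +{c}
  B via B→a B c: +{a}
  B via B→c c: +{c}
  C via C→a S b: +{a}
  C via C→b: +{b}
  S via S→a B: +{a}
  S via S→b A: +{b}
  S: {a,b}  A: {b,c}  B: {a,c}  C: {a,b}
[2] (stable)
  S: {a,b}  A: {b,c}  B: {a,c}  C: {a,b}

FIRST(S) = ["a", "b"]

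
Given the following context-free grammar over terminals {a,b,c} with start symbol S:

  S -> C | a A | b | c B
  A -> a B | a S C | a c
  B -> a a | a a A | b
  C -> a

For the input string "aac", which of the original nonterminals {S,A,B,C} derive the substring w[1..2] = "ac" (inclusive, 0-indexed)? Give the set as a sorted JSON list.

CNF form of G:
  S -> T0 A | T1 B | a | b
  A -> T0 B | T0 T1 | T0 X2
  B -> T0 T0 | T0 X3 | b
  C -> a
  T0 -> a
  T1 -> c
  X2 -> S C
  X3 -> T0 A

CYK fill (cells [i..j] with 1 ≤ i ≤ j ≤ 2 only):
  [1..1]={C,S,T0}  "a"  orig:{C,S}
  [2..2]={T1}  "c"  orig:{}
  [1..2]={A}  "ac"

Original NTs in T[1,2] deriving "ac": ["A"]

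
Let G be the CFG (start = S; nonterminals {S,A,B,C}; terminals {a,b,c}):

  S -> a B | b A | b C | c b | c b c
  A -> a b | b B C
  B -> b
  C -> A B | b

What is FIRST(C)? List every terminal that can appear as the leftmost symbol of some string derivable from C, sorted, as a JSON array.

Compute FIRST by fixpoint:
round 1:
  A via A→a b: +{a}
  A via A→b B C: +{b}
  B via B→b: +{b}
  C via C→A B: +{a,b}
  S via S→a B: +{a}
  S via S→b A: +{b}
  S via S→c b: +{c}
  FIRST[S]={a,b,c}  FIRST[A]={a,b}  FIRST[B]={b}  FIRST[C]={a,b}
round 2: (no change)
  FIRST[S]={a,b,c}  FIRST[A]={a,b}  FIRST[B]={b}  FIRST[C]={a,b}

FIRST(C) = ["a", "b"]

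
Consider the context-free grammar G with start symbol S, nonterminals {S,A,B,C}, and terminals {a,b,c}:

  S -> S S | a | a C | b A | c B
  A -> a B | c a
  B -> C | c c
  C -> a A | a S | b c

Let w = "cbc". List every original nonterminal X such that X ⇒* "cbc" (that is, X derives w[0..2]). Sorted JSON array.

CNF form of G:
  S -> S S | T0 C | T1 B | T2 A | a
  A -> T0 B | T1 T0
  B -> T0 A | T0 S | T1 T1 | T2 T1
  C -> T0 A | T0 S | T2 T1
  T0 -> a
  T1 -> c
  T2 -> b

CYK fill (cells [i..j] with 0 ≤ i ≤ j ≤ 2 only):
  cell(0,0) c: {T1}  orig:{}
  cell(1,1) b: {T2}  orig:{}
  cell(2,2) c: {T1}  orig:{}
  cell(0,1) cb: ∅
  cell(1,2) bc: {B,C}
  cell(0,2) cbc: {S}

Original NTs in T[0,2] deriving "cbc": ["S"]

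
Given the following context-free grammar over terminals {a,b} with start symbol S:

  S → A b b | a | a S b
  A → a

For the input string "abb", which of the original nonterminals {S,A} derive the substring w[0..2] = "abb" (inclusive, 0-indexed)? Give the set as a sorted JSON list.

CNF form of G:
  S -> A X2 | T1 X3 | a
  A -> a
  T0 -> b
  T1 -> a
  X2 -> T0 T0
  X3 -> S T0

CYK fill, restricted to cells inside w[0..2]:
  [0..0]={A,S,T1}  "a"  orig:{A,S}
  [1..1]={T0}  "b"  orig:{}
  [2..2]={T0}  "b"  orig:{}
  [0..1]={X3}  "ab"  orig:{}
  [1..2]={X2}  "bb"  orig:{}
  [0..2]={S}  "abb"

Original NTs in T[0,2] deriving "abb": ["S"]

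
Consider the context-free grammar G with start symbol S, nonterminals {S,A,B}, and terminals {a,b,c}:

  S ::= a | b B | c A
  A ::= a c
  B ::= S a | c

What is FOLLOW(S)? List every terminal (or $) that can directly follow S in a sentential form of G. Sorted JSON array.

FIRST iteration:
round 1:
  A via A→a c: +{a}
  B via B→c: +{c}
  S via S→a: +{a}
  S via S→b B: +{b}
  S via S→c A: +{c}
  FIRST[S]={a,b,c}  FIRST[A]={a}  FIRST[B]={c}
round 2:
  B via B→S a: +{a,b}
  FIRST[S]={a,b,c}  FIRST[A]={a}  FIRST[B]={a,b,c}
round 3: — fixpoint
  FIRST[S]={a,b,c}  FIRST[A]={a}  FIRST[B]={a,b,c}

FOLLOW sets:
initialize: $ ∈ FOLLOW(S)
iter 1:
  B→S a: FOLLOW(S) ⊇ FIRST(a) = {a}; new: +{a}
  S→b B: FOLLOW(B) ⊇ FOLLOW(S) ⊇ {$,a}; new: +{$,a}
  S→c A: FOLLOW(A) ⊇ FOLLOW(S) ⊇ {$,a}; new: +{$,a}
  S: {$,a}  A: {$,a}  B: {$,a}
iter 2: (stable)
  S: {$,a}  A: {$,a}  B: {$,a}

FOLLOW(S) = ["$", "a"]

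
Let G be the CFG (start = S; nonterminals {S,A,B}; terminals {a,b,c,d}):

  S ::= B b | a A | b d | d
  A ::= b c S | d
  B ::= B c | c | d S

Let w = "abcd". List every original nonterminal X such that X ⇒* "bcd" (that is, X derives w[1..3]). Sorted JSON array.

CNF form of G:
  S -> B T0 | T0 T2 | T3 A | d
  A -> T0 X4 | d
  B -> B T1 | T2 S | c
  T0 -> b
  T1 -> c
  T2 -> d
  T3 -> a
  X4 -> T1 S

CYK fill (cells [i..j] with 1 ≤ i ≤ j ≤ 3 only):
  cell(1,1) b: {T0}  orig:{}
  cell(2,2) c: {B,T1}  orig:{B}
  cell(3,3) d: {A,S,T2}  orig:{A,S}
  cell(1,2) bc: ∅
  cell(2,3) cd: {X4}  orig:{}
  cell(1,3) bcd: {A}

Original NTs in T[1,3] deriving "bcd": ["A"]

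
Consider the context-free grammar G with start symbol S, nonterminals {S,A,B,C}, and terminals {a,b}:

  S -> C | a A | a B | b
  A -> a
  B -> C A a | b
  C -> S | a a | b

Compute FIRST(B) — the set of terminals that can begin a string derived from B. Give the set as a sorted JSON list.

FIRST sets, iterate to fixpoint:
iter 1:
  A via A→a: +{a}
  B via B→b: +{b}
  C via C→a a: +{a}
  C via C→b: +{b}
  S via S→C: +{a,b}
  FIRST(S)={a,b}  FIRST(A)={a}  FIRST(B)={b}  FIRST(C)={a,b}
iter 2:
  B via B→C A a: +{a}
  FIRST(S)={a,b}  FIRST(A)={a}  FIRST(B)={a,b}  FIRST(C)={a,b}
iter 3: (stable)
  FIRST(S)={a,b}  FIRST(A)={a}  FIRST(B)={a,b}  FIRST(C)={a,b}

FIRST(B) = ["a", "b"]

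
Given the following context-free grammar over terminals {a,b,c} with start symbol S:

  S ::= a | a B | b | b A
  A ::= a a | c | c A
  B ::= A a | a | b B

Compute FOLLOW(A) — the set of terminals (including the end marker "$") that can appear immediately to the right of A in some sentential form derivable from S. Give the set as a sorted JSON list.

FIRST sets, iterate to fixpoint:
[1]
  A via A→a a: +{a}
  A via A→c: +{c}
  B via B→A a: +{a,c}
  B via B→b B: +{b}
  S via S→a: +{a}
  S via S→b: +{b}
  FIRST(S)={a,b}  FIRST(A)={a,c}  FIRST(B)={a,b,c}
[2] done
  FIRST(S)={a,b}  FIRST(A)={a,c}  FIRST(B)={a,b,c}

Compute FOLLOW by fixpoint:
initialize: $ ∈ FOLLOW(S)
[1]
  B→A a: FOLLOW(A) ⊇ FIRST(a) = {a}; new: +{a}
  S→a B: FOLLOW(B) ⊇ FOLLOW(S) ⊇ {$}; new: +{$}
  S→b A: FOLLOW(A) ⊇ FOLLOW(S) ⊇ {$}; new: +{$}
  S: {$}  A: {$,a}  B: {$}
[2] — fixpoint
  S: {$}  A: {$,a}  B: {$}

FOLLOW(A) = ["$", "a"]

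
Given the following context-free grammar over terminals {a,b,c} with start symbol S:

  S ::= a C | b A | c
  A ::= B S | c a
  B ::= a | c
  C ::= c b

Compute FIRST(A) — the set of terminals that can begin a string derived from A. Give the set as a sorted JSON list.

FIRST sets, iterate to fixpoint:
pass 1:
  A via A→c a: +{c}
  B via B→a: +{a}
  B via B→c: +{c}
  C via C→c b: +{c}
  S via S→a C: +{a}
  S via S→b A: +{b}
  S via S→c: +{c}
  S: {a,b,c}  A: {c}  B: {a,c}  C: {c}
pass 2:
  A via A→B S: +{a}
  S: {a,b,c}  A: {a,c}  B: {a,c}  C: {c}
pass 3: (no change)
  S: {a,b,c}  A: {a,c}  B: {a,c}  C: {c}

FIRST(A) = ["a", "c"]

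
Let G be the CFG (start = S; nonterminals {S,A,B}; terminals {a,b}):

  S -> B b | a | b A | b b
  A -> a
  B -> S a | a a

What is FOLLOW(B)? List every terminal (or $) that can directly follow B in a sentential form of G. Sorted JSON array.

FIRST sets, iterate to fixpoint:
pass 1:
  A via A→a: +{a}
  B via B→a a: +{a}
  S via S→B b: +{a}
  S via S→b A: +{b}
  FIRST[S]={a,b}  FIRST[A]={a}  FIRST[B]={a}
pass 2:
  B via B→S a: +{b}
  FIRST[S]={a,b}  FIRST[A]={a}  FIRST[B]={a,b}
pass 3: (stable)
  FIRST[S]={a,b}  FIRST[A]={a}  FIRST[B]={a,b}

FOLLOW sets:
seed FOLLOW(S) with $
round 1:
  B→S a: FOLLOW(S) ⊇ FIRST(a) = {a}; new: +{a}
  S→B b: FOLLOW(B) ⊇ FIRST(b) = {b}; new: +{b}
  S→b A: FOLLOW(A) ⊇ FOLLOW(S) ⊇ {$,a}; new: +{$,a}
  FOLLOW[S]={$,a}  FOLLOW[A]={$,a}  FOLLOW[B]={b}
round 2: (stable)
  FOLLOW[S]={$,a}  FOLLOW[A]={$,a}  FOLLOW[B]={b}

FOLLOW(B) = ["b"]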